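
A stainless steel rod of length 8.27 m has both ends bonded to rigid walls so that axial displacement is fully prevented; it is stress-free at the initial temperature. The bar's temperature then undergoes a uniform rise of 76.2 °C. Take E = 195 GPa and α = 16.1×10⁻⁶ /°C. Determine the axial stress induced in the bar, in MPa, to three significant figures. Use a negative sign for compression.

-239 MPa

Free thermal expansion αLΔT = 16.1e-6 · 8270 · 76.2 = 10.15 mm.
The walls impose strain ε = −(10.15)/8270 = -1.2268e-03; σ = Eε = 195000 · -1.2268e-03 = -239.2 MPa.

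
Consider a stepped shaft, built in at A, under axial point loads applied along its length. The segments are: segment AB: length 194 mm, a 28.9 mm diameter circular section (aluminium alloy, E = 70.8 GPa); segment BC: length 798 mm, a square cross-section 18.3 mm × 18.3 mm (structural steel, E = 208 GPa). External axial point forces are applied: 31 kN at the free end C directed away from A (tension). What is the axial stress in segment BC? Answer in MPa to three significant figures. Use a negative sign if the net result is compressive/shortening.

92.6 MPa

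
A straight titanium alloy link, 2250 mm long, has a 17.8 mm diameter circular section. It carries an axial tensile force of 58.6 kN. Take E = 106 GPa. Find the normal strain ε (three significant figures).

0.00222

A = 248.8 mm².
σ = N/A = 235.5 MPa; ε = σ/E = 235.5/106000 = 2.222e-03.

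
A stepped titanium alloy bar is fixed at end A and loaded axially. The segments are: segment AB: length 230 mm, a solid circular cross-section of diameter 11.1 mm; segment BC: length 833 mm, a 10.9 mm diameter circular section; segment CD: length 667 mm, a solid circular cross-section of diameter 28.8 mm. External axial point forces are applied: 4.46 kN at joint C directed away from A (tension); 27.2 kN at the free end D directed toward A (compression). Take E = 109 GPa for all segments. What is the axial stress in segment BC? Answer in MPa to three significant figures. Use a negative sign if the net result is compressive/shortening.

-244 MPa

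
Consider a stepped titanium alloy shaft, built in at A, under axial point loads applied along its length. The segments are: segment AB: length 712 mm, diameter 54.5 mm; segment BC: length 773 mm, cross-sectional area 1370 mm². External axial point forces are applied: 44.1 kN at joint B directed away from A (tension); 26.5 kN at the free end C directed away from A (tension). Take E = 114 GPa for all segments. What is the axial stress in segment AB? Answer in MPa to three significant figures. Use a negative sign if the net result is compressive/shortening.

30.3 MPa

Internal axial forces (sectioning from the free end, tension +): N_BC = 26.5 kN, N_AB = 70.6 kN.
A_AB = 2333 mm².
σ_AB = N_AB/A_AB = 70600/2333 = 30.26 MPa.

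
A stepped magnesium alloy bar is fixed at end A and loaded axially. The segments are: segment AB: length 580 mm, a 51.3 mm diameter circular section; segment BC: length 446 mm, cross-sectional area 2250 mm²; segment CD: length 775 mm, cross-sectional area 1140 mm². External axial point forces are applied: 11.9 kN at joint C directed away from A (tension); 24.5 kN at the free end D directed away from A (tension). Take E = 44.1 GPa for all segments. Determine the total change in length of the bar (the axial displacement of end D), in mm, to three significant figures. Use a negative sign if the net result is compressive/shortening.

0.773 mm

Internal axial forces (sectioning from the free end, tension +): N_CD = 24.5 kN, N_BC = 36.4 kN, N_AB = 36.4 kN.
A_AB = 2067 mm².
δ_AB = 36400·580/(2067·44100) = 0.2316 mm
δ_BC = 36400·446/(2250·44100) = 0.1636 mm
δ_CD = 24500·775/(1140·44100) = 0.3777 mm
δ = Σδ_i = 0.7729 mm.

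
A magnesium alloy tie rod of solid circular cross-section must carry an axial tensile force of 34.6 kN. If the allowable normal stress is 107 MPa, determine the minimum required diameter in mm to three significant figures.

20.3 mm

Required area A ≥ P/σ_allow = 34600/107 = 323.4 mm².
For a solid circular section, d ≥ √(4A/π) = 20.29 mm.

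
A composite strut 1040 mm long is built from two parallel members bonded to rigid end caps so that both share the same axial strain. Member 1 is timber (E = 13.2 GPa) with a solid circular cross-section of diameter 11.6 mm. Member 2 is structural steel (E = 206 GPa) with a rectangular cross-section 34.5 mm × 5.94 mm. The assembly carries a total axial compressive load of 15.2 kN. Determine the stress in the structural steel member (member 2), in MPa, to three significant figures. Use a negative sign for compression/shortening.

A_1 = 105.7 mm².
A_2 = 204.9 mm².
Equal strain + equilibrium ⇒ each member carries load in proportion to AE: A₁E₁ = 1395000 N, A₂E₂ = 42220000 N, ΣAE = 43610000 N.
σ₂ = P·E₂/ΣAE = -15200·206000/43610000 = -71.8 MPa.

-71.8 MPa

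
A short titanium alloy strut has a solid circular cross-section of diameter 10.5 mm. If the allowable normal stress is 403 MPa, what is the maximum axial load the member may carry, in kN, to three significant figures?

A = 86.59 mm².
P_max = σ_allow · A = 403 · 86.59 = 34900 N = 34.9 kN.

34.9 kN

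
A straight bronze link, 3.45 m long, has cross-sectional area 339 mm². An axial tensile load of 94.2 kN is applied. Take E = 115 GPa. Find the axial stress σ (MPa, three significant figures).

278 MPa

σ = N/A = 94200/339 = 277.9 MPa.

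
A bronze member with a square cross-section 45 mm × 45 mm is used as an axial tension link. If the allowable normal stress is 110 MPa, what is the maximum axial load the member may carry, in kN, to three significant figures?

223 kN

A = 2025 mm².
P_max = σ_allow · A = 110 · 2025 = 222800 N = 222.8 kN.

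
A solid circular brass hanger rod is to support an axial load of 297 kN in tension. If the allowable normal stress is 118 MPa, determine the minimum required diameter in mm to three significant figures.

56.6 mm

Required area A ≥ P/σ_allow = 297000/118 = 2517 mm².
For a solid circular section, d ≥ √(4A/π) = 56.61 mm.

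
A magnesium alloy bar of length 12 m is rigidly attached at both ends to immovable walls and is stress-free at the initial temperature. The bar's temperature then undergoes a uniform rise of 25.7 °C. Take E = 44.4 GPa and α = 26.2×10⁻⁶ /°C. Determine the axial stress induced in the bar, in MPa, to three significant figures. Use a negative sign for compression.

Free thermal expansion αLΔT = 26.2e-6 · 12000 · 25.7 = 8.08 mm.
The walls impose strain ε = −(8.08)/12000 = -6.7334e-04; σ = Eε = 44400 · -6.7334e-04 = -29.9 MPa.

-29.9 MPa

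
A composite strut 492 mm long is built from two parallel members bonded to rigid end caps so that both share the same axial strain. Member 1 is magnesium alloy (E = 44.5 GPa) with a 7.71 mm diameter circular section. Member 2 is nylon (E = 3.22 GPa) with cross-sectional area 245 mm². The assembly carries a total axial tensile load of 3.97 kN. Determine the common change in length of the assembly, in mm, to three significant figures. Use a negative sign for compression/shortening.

A_1 = 46.69 mm².
Equal strain + equilibrium ⇒ each member carries load in proportion to AE: A₁E₁ = 2078000 N, A₂E₂ = 788900 N, ΣAE = 2866000 N.
δ = PL/ΣAE = 3970·492/2866000 = 0.6814 mm.

0.681 mm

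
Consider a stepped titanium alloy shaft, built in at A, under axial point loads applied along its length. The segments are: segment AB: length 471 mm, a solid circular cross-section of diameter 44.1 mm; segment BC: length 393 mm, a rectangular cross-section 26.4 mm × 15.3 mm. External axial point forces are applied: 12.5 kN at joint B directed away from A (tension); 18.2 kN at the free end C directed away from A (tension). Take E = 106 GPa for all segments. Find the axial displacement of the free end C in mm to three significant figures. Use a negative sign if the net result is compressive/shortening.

0.256 mm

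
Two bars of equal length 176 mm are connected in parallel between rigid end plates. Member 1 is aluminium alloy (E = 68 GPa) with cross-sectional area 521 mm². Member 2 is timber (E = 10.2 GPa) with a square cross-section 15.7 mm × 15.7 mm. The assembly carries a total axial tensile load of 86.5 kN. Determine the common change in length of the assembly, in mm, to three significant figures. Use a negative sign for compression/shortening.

A_2 = 246.5 mm².
Equal strain + equilibrium ⇒ each member carries load in proportion to AE: A₁E₁ = 35430000 N, A₂E₂ = 2514000 N, ΣAE = 37940000 N.
δ = PL/ΣAE = 86500·176/37940000 = 0.4012 mm.

0.401 mm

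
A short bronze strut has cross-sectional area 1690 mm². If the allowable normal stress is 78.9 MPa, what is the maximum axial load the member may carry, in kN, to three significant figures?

P_max = σ_allow · A = 78.9 · 1690 = 133300 N = 133.3 kN.

133 kN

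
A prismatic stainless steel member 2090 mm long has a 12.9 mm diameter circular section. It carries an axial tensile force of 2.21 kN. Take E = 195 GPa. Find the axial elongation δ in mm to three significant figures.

A = 130.7 mm².
δ_mech = NL/(AE) = 2210·2090/(130.7·195000) = 0.1812 mm.

0.181 mm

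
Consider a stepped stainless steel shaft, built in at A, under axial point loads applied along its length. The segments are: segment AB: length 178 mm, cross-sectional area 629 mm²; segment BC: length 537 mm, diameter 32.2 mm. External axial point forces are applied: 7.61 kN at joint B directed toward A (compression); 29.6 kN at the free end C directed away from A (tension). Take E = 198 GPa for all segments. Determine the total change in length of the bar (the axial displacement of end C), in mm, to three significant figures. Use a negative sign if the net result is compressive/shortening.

Internal axial forces (sectioning from the free end, tension +): N_BC = 29.6 kN, N_AB = 21.99 kN.
A_BC = 814.3 mm².
δ_AB = 21990·178/(629·198000) = 0.03143 mm
δ_BC = 29600·537/(814.3·198000) = 0.09858 mm
δ = Σδ_i = 0.13 mm.

0.130 mm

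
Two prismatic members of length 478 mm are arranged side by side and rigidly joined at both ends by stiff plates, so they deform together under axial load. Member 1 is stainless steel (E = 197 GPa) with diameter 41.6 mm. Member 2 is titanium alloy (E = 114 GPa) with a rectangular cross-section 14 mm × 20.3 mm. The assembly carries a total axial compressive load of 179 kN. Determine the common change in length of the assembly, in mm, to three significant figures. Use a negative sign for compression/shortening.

-0.285 mm

A_1 = 1359 mm².
A_2 = 284.2 mm².
Equal strain + equilibrium ⇒ each member carries load in proportion to AE: A₁E₁ = 267800000 N, A₂E₂ = 32400000 N, ΣAE = 300200000 N.
δ = PL/ΣAE = -179000·478/300200000 = -0.2851 mm.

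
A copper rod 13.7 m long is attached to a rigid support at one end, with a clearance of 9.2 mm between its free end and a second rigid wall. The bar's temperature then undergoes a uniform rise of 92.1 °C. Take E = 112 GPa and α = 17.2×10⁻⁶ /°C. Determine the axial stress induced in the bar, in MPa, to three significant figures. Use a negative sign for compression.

Free thermal expansion αLΔT = 17.2e-6 · 13700 · 92.1 = 21.7 mm.
The walls engage after the gap closes; constrained expansion = 21.7 − 9.2 = 12.5 mm.
The walls impose strain ε = −(12.5)/13700 = -9.1259e-04; σ = Eε = 112000 · -9.1259e-04 = -102.2 MPa.

-102 MPa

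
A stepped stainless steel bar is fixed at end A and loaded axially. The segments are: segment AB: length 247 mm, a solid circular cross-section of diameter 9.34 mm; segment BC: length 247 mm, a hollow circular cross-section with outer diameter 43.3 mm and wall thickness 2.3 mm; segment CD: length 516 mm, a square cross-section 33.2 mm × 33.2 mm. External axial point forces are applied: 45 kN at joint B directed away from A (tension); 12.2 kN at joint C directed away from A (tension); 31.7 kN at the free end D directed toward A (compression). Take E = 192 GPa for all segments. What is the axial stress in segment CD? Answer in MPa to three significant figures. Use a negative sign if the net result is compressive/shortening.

-28.8 MPa

Internal axial forces (sectioning from the free end, tension +): N_CD = -31.7 kN, N_BC = -19.5 kN, N_AB = 25.5 kN.
A_CD = 1102 mm².
σ_CD = N_CD/A_CD = -31700/1102 = -28.76 MPa.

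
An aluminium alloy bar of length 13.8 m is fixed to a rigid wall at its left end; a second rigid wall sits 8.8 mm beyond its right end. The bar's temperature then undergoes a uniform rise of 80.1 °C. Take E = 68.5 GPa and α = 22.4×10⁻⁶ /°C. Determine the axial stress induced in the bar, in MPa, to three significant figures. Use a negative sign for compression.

-79.2 MPa

Free thermal expansion αLΔT = 22.4e-6 · 13800 · 80.1 = 24.76 mm.
The walls engage after the gap closes; constrained expansion = 24.76 − 8.8 = 15.96 mm.
The walls impose strain ε = −(15.96)/13800 = -1.1566e-03; σ = Eε = 68500 · -1.1566e-03 = -79.22 MPa.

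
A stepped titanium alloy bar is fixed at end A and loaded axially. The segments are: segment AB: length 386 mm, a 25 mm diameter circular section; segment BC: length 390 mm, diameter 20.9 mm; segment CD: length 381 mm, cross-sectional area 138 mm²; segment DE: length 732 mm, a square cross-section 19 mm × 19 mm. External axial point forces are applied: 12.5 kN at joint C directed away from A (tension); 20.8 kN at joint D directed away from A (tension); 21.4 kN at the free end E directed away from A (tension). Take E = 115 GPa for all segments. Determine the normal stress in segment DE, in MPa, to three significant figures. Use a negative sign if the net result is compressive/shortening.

59.3 MPa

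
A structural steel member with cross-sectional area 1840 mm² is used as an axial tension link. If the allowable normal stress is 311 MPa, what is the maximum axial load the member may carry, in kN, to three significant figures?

572 kN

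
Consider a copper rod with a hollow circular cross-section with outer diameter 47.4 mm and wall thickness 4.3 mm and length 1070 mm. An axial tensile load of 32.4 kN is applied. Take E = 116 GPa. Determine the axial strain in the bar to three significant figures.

A = 582.2 mm².
σ = N/A = 55.65 MPa; ε = σ/E = 55.65/116000 = 4.797e-04.

4.80e-04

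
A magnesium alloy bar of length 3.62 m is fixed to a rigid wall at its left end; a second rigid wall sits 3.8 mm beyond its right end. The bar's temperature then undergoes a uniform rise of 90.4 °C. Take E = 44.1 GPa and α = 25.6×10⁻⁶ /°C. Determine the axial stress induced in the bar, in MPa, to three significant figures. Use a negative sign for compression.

-55.8 MPa

Free thermal expansion αLΔT = 25.6e-6 · 3620 · 90.4 = 8.378 mm.
The walls engage after the gap closes; constrained expansion = 8.378 − 3.8 = 4.578 mm.
The walls impose strain ε = −(4.578)/3620 = -1.2645e-03; σ = Eε = 44100 · -1.2645e-03 = -55.77 MPa.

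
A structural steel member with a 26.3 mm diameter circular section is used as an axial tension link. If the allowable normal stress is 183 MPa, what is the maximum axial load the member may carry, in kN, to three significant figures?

A = 543.3 mm².
P_max = σ_allow · A = 183 · 543.3 = 99420 N = 99.42 kN.

99.4 kN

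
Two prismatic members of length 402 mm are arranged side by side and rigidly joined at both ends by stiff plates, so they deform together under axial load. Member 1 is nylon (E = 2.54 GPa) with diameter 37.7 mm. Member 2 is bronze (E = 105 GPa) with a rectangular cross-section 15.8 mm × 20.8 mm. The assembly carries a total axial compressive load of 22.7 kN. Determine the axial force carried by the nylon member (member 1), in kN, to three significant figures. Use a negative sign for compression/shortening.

-1.72 kN

A_1 = 1116 mm².
A_2 = 328.6 mm².
Equal strain + equilibrium ⇒ each member carries load in proportion to AE: A₁E₁ = 2835000 N, A₂E₂ = 34510000 N, ΣAE = 37340000 N.
F₁ = P·A₁E₁/ΣAE = -22700·2835000/37340000 = -1724 N.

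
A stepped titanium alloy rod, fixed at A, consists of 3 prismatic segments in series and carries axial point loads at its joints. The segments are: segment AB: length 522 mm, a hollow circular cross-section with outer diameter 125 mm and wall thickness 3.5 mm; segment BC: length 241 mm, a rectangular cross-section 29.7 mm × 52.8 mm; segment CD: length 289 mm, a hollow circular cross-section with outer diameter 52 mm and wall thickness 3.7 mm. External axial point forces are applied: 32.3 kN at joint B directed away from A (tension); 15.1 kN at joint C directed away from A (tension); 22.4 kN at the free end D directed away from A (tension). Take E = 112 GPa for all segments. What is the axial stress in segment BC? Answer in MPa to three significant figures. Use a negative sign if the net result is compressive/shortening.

23.9 MPa

Internal axial forces (sectioning from the free end, tension +): N_CD = 22.4 kN, N_BC = 37.5 kN, N_AB = 69.8 kN.
A_BC = 1568 mm².
σ_BC = N_BC/A_BC = 37500/1568 = 23.91 MPa.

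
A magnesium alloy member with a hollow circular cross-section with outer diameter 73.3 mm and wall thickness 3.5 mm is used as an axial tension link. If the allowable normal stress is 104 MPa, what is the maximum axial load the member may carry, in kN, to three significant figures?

A = 767.5 mm².
P_max = σ_allow · A = 104 · 767.5 = 79820 N = 79.82 kN.

79.8 kN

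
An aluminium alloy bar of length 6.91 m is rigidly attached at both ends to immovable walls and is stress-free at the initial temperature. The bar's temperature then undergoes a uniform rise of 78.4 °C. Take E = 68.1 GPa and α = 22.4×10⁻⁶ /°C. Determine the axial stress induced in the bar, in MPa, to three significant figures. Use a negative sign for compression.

-120 MPa

Free thermal expansion αLΔT = 22.4e-6 · 6910 · 78.4 = 12.14 mm.
The walls impose strain ε = −(12.14)/6910 = -1.7562e-03; σ = Eε = 68100 · -1.7562e-03 = -119.6 MPa.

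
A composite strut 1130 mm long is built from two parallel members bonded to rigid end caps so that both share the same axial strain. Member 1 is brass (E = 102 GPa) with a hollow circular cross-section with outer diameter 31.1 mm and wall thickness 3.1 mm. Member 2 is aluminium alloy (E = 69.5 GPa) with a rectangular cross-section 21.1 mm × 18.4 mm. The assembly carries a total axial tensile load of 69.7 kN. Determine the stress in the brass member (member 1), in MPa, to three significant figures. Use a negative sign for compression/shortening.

A_1 = 272.7 mm².
A_2 = 388.2 mm².
Equal strain + equilibrium ⇒ each member carries load in proportion to AE: A₁E₁ = 27810000 N, A₂E₂ = 26980000 N, ΣAE = 54800000 N.
σ₁ = P·E₁/ΣAE = 69700·102000/54800000 = 129.7 MPa.

130 MPa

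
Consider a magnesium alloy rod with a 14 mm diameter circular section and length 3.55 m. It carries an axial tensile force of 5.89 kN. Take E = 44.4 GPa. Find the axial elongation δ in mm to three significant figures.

A = 153.9 mm².
δ_mech = NL/(AE) = 5890·3550/(153.9·44400) = 3.059 mm.

3.06 mm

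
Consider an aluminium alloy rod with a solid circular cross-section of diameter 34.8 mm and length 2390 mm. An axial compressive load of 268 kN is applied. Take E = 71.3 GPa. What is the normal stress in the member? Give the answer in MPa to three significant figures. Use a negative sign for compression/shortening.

A = 951.1 mm².
σ = N/A = -268000/951.1 = -281.8 MPa.

-282 MPa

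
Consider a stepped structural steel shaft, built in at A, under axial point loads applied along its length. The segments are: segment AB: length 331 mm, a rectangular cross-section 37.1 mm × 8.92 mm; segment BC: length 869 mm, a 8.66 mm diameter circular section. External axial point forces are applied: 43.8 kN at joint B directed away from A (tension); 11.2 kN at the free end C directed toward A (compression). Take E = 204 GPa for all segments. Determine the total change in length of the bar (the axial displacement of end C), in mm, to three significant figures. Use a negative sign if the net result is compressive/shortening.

Internal axial forces (sectioning from the free end, tension +): N_BC = -11.2 kN, N_AB = 32.6 kN.
A_AB = 330.9 mm².
A_BC = 58.9 mm².
δ_AB = 32600·331/(330.9·204000) = 0.1598 mm
δ_BC = -11200·869/(58.9·204000) = -0.81 mm
δ = Σδ_i = -0.6502 mm.

-0.650 mm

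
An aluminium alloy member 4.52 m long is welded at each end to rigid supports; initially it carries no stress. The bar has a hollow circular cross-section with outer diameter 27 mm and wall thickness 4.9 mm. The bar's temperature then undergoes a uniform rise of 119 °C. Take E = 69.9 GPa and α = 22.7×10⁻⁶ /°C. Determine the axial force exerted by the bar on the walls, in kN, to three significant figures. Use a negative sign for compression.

-64.2 kN

Free thermal expansion αLΔT = 22.7e-6 · 4520 · 119 = 12.21 mm.
The walls impose strain ε = −(12.21)/4520 = -2.7013e-03; σ = Eε = 69900 · -2.7013e-03 = -188.8 MPa.
Wall reaction R = σ·A = -188.8·340.2 = -64240 N = -64.24 kN.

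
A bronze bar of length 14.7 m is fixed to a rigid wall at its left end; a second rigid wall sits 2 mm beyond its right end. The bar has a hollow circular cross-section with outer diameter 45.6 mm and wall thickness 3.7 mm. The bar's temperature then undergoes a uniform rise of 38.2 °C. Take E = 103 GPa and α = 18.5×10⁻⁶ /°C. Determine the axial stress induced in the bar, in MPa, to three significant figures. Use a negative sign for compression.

-58.8 MPa

Free thermal expansion αLΔT = 18.5e-6 · 14700 · 38.2 = 10.39 mm.
The walls engage after the gap closes; constrained expansion = 10.39 − 2 = 8.388 mm.
The walls impose strain ε = −(8.388)/14700 = -5.7065e-04; σ = Eε = 103000 · -5.7065e-04 = -58.78 MPa.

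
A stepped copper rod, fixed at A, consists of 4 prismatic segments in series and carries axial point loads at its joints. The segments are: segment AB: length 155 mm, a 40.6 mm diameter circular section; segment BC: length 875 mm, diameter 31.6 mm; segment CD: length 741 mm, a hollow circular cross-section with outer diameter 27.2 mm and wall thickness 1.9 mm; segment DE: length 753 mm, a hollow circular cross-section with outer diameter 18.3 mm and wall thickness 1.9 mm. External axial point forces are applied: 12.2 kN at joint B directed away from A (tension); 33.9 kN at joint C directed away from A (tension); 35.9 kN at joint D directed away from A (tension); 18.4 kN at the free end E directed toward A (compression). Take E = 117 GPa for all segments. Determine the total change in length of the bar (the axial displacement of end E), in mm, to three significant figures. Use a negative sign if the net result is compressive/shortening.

0.0794 mm

Internal axial forces (sectioning from the free end, tension +): N_DE = -18.4 kN, N_CD = 17.5 kN, N_BC = 51.4 kN, N_AB = 63.6 kN.
A_AB = 1295 mm².
A_BC = 784.3 mm².
A_CD = 151 mm².
A_DE = 97.89 mm².
δ_AB = 63600·155/(1295·117000) = 0.06508 mm
δ_BC = 51400·875/(784.3·117000) = 0.4901 mm
δ_CD = 17500·741/(151·117000) = 0.7339 mm
δ_DE = -18400·753/(97.89·117000) = -1.21 mm
δ = Σδ_i = 0.07943 mm.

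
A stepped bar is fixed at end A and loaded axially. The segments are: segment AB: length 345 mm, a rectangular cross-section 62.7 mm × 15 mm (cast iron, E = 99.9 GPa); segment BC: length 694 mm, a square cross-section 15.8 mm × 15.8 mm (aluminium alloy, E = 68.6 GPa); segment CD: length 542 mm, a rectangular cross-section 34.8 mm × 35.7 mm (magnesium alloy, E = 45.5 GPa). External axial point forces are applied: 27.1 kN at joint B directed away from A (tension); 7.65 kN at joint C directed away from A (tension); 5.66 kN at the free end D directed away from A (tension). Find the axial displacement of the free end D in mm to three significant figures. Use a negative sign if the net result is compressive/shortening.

0.742 mm

Internal axial forces (sectioning from the free end, tension +): N_CD = 5.66 kN, N_BC = 13.31 kN, N_AB = 40.41 kN.
A_AB = 940.5 mm².
A_BC = 249.6 mm².
A_CD = 1242 mm².
δ_AB = 40410·345/(940.5·99900) = 0.1484 mm
δ_BC = 13310·694/(249.6·68600) = 0.5394 mm
δ_CD = 5660·542/(1242·45500) = 0.05427 mm
δ = Σδ_i = 0.742 mm.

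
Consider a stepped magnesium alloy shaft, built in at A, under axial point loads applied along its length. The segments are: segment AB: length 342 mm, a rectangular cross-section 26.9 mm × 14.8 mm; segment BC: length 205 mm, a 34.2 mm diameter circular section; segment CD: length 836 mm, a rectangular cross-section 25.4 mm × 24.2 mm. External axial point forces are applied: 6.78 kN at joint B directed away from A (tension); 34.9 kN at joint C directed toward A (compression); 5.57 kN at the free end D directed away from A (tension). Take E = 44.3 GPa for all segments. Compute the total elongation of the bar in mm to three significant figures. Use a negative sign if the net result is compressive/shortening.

Internal axial forces (sectioning from the free end, tension +): N_CD = 5.57 kN, N_BC = -29.33 kN, N_AB = -22.55 kN.
A_AB = 398.1 mm².
A_BC = 918.6 mm².
A_CD = 614.7 mm².
δ_AB = -22550·342/(398.1·44300) = -0.4373 mm
δ_BC = -29330·205/(918.6·44300) = -0.1477 mm
δ_CD = 5570·836/(614.7·44300) = 0.171 mm
δ = Σδ_i = -0.414 mm.

-0.414 mm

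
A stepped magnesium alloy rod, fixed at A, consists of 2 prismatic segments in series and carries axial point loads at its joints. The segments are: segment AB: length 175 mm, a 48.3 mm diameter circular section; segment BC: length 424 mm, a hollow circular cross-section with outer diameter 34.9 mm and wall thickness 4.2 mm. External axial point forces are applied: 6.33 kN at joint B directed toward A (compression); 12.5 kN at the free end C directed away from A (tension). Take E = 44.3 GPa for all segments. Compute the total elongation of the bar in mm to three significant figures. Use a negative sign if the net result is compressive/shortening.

0.309 mm

Internal axial forces (sectioning from the free end, tension +): N_BC = 12.5 kN, N_AB = 6.17 kN.
A_AB = 1832 mm².
A_BC = 405.1 mm².
δ_AB = 6170·175/(1832·44300) = 0.0133 mm
δ_BC = 12500·424/(405.1·44300) = 0.2953 mm
δ = Σδ_i = 0.3087 mm.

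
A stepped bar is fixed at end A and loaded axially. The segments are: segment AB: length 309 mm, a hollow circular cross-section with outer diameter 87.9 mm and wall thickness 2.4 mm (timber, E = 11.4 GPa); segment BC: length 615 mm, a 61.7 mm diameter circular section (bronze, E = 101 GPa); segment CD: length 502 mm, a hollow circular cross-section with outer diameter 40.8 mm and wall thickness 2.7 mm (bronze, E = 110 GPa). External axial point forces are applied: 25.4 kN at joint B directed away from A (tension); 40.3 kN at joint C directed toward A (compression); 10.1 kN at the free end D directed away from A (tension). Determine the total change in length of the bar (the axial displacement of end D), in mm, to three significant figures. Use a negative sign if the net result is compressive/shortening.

Internal axial forces (sectioning from the free end, tension +): N_CD = 10.1 kN, N_BC = -30.2 kN, N_AB = -4.8 kN.
A_AB = 644.7 mm².
A_BC = 2990 mm².
A_CD = 323.2 mm².
δ_AB = -4800·309/(644.7·11400) = -0.2018 mm
δ_BC = -30200·615/(2990·101000) = -0.0615 mm
δ_CD = 10100·502/(323.2·110000) = 0.1426 mm
δ = Σδ_i = -0.1207 mm.

-0.121 mm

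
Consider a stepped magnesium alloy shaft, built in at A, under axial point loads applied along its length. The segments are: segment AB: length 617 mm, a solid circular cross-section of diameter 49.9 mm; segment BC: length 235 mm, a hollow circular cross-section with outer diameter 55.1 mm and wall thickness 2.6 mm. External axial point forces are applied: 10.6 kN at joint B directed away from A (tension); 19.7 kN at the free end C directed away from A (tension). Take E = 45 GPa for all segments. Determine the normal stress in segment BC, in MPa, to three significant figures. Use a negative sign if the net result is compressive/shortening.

Internal axial forces (sectioning from the free end, tension +): N_BC = 19.7 kN, N_AB = 30.3 kN.
A_BC = 428.8 mm².
σ_BC = N_BC/A_BC = 19700/428.8 = 45.94 MPa.

45.9 MPa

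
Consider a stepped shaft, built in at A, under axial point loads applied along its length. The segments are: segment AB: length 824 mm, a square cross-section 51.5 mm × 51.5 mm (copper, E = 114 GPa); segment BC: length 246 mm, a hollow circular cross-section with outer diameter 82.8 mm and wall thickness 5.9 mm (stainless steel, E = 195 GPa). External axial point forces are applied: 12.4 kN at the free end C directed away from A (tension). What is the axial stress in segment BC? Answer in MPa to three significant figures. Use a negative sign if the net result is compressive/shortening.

Internal axial forces (sectioning from the free end, tension +): N_BC = 12.4 kN, N_AB = 12.4 kN.
A_BC = 1425 mm².
σ_BC = N_BC/A_BC = 12400/1425 = 8.699 MPa.

8.70 MPa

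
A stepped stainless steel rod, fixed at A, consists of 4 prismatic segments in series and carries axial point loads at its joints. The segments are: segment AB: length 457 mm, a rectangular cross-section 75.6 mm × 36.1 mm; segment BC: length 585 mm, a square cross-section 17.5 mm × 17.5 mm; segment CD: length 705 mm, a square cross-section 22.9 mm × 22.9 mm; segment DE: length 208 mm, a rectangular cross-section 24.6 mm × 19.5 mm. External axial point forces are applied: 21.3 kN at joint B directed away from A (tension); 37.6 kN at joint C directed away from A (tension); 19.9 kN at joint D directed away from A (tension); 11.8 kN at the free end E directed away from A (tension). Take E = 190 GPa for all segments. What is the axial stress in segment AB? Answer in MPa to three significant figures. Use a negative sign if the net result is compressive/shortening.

33.2 MPa

Internal axial forces (sectioning from the free end, tension +): N_DE = 11.8 kN, N_CD = 31.7 kN, N_BC = 69.3 kN, N_AB = 90.6 kN.
A_AB = 2729 mm².
σ_AB = N_AB/A_AB = 90600/2729 = 33.2 MPa.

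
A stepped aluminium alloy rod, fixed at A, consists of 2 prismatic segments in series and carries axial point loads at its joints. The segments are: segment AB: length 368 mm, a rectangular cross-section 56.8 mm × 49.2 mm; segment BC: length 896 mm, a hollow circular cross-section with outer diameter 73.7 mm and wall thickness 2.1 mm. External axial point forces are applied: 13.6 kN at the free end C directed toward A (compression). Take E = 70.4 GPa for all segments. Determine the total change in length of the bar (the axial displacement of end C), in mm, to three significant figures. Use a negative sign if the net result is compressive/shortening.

Internal axial forces (sectioning from the free end, tension +): N_BC = -13.6 kN, N_AB = -13.6 kN.
A_AB = 2795 mm².
A_BC = 472.4 mm².
δ_AB = -13600·368/(2795·70400) = -0.02544 mm
δ_BC = -13600·896/(472.4·70400) = -0.3664 mm
δ = Σδ_i = -0.3919 mm.

-0.392 mm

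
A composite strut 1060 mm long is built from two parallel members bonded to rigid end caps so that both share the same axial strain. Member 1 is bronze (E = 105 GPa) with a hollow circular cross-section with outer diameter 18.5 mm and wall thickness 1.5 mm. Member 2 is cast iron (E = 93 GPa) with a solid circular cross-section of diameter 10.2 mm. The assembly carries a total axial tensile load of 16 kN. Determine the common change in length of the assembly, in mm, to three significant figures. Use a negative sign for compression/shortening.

1.06 mm

A_1 = 80.11 mm².
A_2 = 81.71 mm².
Equal strain + equilibrium ⇒ each member carries load in proportion to AE: A₁E₁ = 8412000 N, A₂E₂ = 7599000 N, ΣAE = 16010000 N.
δ = PL/ΣAE = 16000·1060/16010000 = 1.059 mm.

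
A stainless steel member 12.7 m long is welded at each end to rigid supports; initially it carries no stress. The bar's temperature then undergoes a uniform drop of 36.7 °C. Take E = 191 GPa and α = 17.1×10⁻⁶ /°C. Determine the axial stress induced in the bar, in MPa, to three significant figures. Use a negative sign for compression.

120 MPa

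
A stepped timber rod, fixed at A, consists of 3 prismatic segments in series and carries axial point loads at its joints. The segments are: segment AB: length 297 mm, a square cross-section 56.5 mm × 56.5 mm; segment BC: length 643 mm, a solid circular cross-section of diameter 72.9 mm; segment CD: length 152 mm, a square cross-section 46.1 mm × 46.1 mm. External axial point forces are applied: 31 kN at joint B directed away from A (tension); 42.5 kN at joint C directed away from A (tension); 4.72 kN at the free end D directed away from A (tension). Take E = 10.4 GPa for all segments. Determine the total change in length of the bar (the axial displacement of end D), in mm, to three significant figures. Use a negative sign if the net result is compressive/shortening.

1.43 mm

Internal axial forces (sectioning from the free end, tension +): N_CD = 4.72 kN, N_BC = 47.22 kN, N_AB = 78.22 kN.
A_AB = 3192 mm².
A_BC = 4174 mm².
A_CD = 2125 mm².
δ_AB = 78220·297/(3192·10400) = 0.6998 mm
δ_BC = 47220·643/(4174·10400) = 0.6995 mm
δ_CD = 4720·152/(2125·10400) = 0.03246 mm
δ = Σδ_i = 1.432 mm.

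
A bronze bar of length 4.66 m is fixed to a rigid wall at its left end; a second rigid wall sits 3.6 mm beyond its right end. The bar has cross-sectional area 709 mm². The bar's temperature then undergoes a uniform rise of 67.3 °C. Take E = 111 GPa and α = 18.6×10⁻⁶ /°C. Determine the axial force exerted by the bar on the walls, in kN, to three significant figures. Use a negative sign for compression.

-37.7 kN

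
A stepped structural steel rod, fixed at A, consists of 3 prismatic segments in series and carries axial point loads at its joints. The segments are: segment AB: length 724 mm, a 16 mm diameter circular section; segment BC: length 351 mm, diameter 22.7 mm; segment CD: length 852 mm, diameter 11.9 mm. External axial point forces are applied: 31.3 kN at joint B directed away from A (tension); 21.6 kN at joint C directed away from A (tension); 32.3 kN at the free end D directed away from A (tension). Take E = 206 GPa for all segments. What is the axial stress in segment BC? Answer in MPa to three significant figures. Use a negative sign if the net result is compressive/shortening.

133 MPa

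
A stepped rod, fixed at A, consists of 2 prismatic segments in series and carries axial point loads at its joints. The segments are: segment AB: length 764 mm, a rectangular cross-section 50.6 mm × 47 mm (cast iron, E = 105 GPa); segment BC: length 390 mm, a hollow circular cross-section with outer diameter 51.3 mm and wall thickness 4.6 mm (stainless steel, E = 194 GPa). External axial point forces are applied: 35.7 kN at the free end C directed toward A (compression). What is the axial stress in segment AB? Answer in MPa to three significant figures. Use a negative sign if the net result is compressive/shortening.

Internal axial forces (sectioning from the free end, tension +): N_BC = -35.7 kN, N_AB = -35.7 kN.
A_AB = 2378 mm².
σ_AB = N_AB/A_AB = -35700/2378 = -15.01 MPa.

-15.0 MPa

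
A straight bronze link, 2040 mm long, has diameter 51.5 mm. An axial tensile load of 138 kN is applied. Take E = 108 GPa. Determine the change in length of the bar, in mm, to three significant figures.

A = 2083 mm².
δ_mech = NL/(AE) = 138000·2040/(2083·108000) = 1.251 mm.

1.25 mm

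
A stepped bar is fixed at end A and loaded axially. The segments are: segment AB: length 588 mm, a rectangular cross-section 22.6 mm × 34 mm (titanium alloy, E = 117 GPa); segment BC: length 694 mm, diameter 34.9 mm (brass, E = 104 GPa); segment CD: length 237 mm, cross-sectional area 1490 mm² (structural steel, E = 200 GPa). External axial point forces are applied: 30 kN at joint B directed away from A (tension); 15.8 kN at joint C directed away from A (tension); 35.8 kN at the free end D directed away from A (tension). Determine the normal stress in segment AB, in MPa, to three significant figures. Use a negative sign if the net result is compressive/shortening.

Internal axial forces (sectioning from the free end, tension +): N_CD = 35.8 kN, N_BC = 51.6 kN, N_AB = 81.6 kN.
A_AB = 768.4 mm².
σ_AB = N_AB/A_AB = 81600/768.4 = 106.2 MPa.

106 MPa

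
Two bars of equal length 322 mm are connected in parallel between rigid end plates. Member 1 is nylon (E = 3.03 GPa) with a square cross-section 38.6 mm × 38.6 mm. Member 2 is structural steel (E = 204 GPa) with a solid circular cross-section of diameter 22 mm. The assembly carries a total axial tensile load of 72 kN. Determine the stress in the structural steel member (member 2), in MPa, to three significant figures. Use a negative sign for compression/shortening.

179 MPa

A_1 = 1490 mm².
A_2 = 380.1 mm².
Equal strain + equilibrium ⇒ each member carries load in proportion to AE: A₁E₁ = 4515000 N, A₂E₂ = 77550000 N, ΣAE = 82060000 N.
σ₂ = P·E₂/ΣAE = 72000·204000/82060000 = 179 MPa.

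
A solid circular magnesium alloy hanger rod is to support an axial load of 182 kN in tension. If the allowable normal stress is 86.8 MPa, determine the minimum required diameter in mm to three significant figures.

Required area A ≥ P/σ_allow = 182000/86.8 = 2097 mm².
For a solid circular section, d ≥ √(4A/π) = 51.67 mm.

51.7 mm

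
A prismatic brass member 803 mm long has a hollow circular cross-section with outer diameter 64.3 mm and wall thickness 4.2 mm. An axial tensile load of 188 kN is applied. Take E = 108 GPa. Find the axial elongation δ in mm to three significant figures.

1.76 mm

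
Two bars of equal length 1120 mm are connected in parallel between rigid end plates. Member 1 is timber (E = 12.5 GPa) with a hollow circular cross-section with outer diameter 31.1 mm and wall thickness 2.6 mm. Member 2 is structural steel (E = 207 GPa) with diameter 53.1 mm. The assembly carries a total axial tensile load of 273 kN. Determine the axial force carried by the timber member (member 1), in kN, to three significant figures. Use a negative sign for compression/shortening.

A_1 = 232.8 mm².
A_2 = 2215 mm².
Equal strain + equilibrium ⇒ each member carries load in proportion to AE: A₁E₁ = 2910000 N, A₂E₂ = 458400000 N, ΣAE = 461300000 N.
F₁ = P·A₁E₁/ΣAE = 273000·2910000/461300000 = 1722 N.

1.72 kN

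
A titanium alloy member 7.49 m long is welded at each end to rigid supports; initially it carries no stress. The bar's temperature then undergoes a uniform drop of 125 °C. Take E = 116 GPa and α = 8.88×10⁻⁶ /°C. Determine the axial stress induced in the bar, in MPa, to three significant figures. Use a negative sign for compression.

Free thermal expansion αLΔT = 8.88e-6 · 7490 · -125 = -8.314 mm.
The walls impose strain ε = −(-8.314)/7490 = 1.1100e-03; σ = Eε = 116000 · 1.1100e-03 = 128.8 MPa.

129 MPa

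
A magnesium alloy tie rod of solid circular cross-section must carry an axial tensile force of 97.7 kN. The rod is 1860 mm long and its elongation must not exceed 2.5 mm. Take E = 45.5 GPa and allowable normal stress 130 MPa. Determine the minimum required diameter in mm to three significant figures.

45.1 mm

Required area A ≥ P/σ_allow = 97700/130 = 751.5 mm².
For a solid circular section, d ≥ √(4A/π) = 30.93 mm.
Elongation limit: A ≥ PL/(Eδ_allow) = 97700·1860/(45500·2.5) = 1598 mm² ⇒ d ≥ 45.1 mm.
The elongation limit governs.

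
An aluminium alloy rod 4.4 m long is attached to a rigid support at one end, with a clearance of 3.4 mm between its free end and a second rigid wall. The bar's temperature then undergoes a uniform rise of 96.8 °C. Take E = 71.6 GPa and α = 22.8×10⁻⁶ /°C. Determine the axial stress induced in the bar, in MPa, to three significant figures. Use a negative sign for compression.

Free thermal expansion αLΔT = 22.8e-6 · 4400 · 96.8 = 9.711 mm.
The walls engage after the gap closes; constrained expansion = 9.711 − 3.4 = 6.311 mm.
The walls impose strain ε = −(6.311)/4400 = -1.4343e-03; σ = Eε = 71600 · -1.4343e-03 = -102.7 MPa.

-103 MPa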